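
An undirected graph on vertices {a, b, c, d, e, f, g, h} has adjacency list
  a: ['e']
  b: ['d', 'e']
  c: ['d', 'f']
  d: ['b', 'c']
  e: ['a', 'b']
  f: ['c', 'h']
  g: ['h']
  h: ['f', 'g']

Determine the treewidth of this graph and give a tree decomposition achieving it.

Treewidth 1.
One such decomposition:
Bags: B1 = {g, h}  B2 = {f, h}  B3 = {c, f}  B4 = {c, d}  B5 = {b, d}  B6 = {b, e}  B7 = {a, e}
Tree: B1–B2, B2–B3, B3–B4, B4–B5, B5–B6, B6–B7

Each bag holds 2 vertices, so the decomposition has width 1, which upper-bounds the treewidth. G has an edge, so its treewidth is at least 1. Therefore the treewidth is 1.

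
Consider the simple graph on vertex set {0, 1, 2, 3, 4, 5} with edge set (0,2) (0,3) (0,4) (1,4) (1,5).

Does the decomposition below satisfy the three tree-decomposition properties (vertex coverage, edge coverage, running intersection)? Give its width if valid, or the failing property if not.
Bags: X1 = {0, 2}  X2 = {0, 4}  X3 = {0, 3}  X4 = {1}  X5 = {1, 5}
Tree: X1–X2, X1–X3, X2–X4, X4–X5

A tree decomposition must satisfy three properties: every vertex lies in some bag; for every edge, both endpoints lie together in some bag; and for every vertex, the bags containing it form a connected subtree. Here edge (4,1) lies in no bag, so the decomposition is invalid.

No — edge (4,1) lies in no bag.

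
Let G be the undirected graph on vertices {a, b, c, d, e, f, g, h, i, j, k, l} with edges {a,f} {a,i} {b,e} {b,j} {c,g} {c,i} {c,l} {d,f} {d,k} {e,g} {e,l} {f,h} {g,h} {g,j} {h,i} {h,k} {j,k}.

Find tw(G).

A width-3 tree decomposition is:
Bags: B1 = {b, e, j, l}  B2 = {e, g, j, l}  B3 = {c, g, j, l}  B4 = {c, g, j, k}  B5 = {c, g, h, k}  B6 = {c, h, i, k}  B7 = {d, h, i, k}  B8 = {d, f, h, i}  B9 = {a, d, f, i}
Tree: B1–B2, B2–B3, B3–B4, B4–B5, B5–B6, B6–B7, B7–B8, B8–B9
Every bag has size at most 4, so the width is 4 − 1 = 3 and tw(G) ≤ 3. For the lower bound: the 4 vertex sets {b,e,l}, {j}, {g}, {c,h,i,k} are disjoint, each induces a connected subgraph, and every pair is joined by at least one edge of G. Contracting each set to a single vertex therefore yields K_{4} as a minor, and since treewidth is minor-monotone, tw(G) ≥ tw(K_{4}) = 3. The upper and lower bounds meet at 3, so that is the treewidth.

3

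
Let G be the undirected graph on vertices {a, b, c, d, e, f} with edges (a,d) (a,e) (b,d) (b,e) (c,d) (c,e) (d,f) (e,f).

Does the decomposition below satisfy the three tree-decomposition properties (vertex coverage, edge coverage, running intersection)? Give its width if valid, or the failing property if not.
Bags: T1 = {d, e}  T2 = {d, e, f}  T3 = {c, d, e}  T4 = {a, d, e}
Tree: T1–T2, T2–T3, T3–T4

No — vertex b appears in no bag.

A tree decomposition must satisfy three properties: every vertex lies in some bag; for every edge, both endpoints lie together in some bag; and for every vertex, the bags containing it form a connected subtree. Here vertex b appears in no bag, so the decomposition is invalid.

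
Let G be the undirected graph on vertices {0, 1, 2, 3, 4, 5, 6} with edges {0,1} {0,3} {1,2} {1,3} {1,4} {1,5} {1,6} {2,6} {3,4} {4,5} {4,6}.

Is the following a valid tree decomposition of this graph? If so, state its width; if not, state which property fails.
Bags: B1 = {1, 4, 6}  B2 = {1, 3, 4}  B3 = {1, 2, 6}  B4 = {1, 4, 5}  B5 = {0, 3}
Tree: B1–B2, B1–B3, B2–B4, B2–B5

No — edge (1,0) lies in no bag.

A tree decomposition must satisfy three properties: every vertex lies in some bag; for every edge, both endpoints lie together in some bag; and for every vertex, the bags containing it form a connected subtree. Here edge (1,0) lies in no bag, so the decomposition is invalid.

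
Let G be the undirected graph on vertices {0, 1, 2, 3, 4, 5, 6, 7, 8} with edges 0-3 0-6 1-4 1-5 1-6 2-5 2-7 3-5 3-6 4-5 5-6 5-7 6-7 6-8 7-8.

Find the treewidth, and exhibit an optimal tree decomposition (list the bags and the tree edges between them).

Treewidth 2.
One optimal decomposition is:
Bags: B1 = {1, 5, 6}  B2 = {3, 5, 6}  B3 = {1, 4, 5}  B4 = {5, 6, 7}  B5 = {0, 3, 6}  B6 = {2, 5, 7}  B7 = {6, 7, 8}
Tree: B1–B2, B1–B3, B1–B4, B2–B5, B4–B6, B4–B7

The largest bag has 3 vertices, giving width 2; this decomposition certifies tw(G) ≤ 2. For the lower bound, the 3 vertices {0, 3, 6} are pairwise adjacent, and any tree decomposition puts a clique entirely inside one bag — forcing width ≥ 2. Therefore the treewidth is 2.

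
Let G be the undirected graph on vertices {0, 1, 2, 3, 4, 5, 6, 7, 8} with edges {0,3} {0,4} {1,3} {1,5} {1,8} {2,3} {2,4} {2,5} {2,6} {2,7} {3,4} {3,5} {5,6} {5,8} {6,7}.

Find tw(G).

A width-2 tree decomposition is:
Bags: B1 = {2, 5, 6}  B2 = {2, 3, 5}  B3 = {1, 3, 5}  B4 = {2, 3, 4}  B5 = {2, 6, 7}  B6 = {0, 3, 4}  B7 = {1, 5, 8}
Tree: B1–B2, B2–B3, B2–B4, B1–B5, B4–B6, B3–B7
Every bag has size at most 3, so the width is 3 − 1 = 2 and tw(G) ≤ 2. On the other hand G contains the 3-clique {0, 3, 4}. A clique must lie in a single bag of any decomposition, so no decomposition can have width below 2. Combining the bounds, tw(G) = 2.

2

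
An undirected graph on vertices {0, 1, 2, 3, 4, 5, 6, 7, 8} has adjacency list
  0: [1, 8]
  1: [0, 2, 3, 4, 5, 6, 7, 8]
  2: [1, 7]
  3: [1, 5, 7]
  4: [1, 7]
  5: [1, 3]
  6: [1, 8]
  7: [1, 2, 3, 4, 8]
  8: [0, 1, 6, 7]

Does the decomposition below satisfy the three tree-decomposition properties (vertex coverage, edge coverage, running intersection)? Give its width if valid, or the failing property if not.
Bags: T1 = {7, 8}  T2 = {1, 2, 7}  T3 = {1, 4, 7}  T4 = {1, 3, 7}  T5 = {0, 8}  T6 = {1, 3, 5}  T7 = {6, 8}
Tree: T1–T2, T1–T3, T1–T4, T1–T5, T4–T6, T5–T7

A tree decomposition must satisfy three properties: every vertex lies in some bag; for every edge, both endpoints lie together in some bag; and for every vertex, the bags containing it form a connected subtree. Here edge (1,8) lies in no bag, so the decomposition is invalid.

No — edge (1,8) lies in no bag.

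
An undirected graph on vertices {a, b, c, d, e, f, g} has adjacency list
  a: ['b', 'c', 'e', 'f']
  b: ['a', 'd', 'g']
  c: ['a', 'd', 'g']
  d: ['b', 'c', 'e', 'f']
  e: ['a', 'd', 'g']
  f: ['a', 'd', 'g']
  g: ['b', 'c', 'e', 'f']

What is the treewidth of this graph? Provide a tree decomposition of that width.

Treewidth 3.
One optimal decomposition is:
Bags: B1 = {a, c, d, g}  B2 = {a, d, f, g}  B3 = {a, d, e, g}  B4 = {a, b, d, g}
Tree: B1–B2, B2–B3, B3–B4

Each bag holds 4 vertices, so the decomposition has width 3, which upper-bounds the treewidth. For the lower bound: the 4 vertex sets {c,g}, {a,f}, {d}, {e} are disjoint, each induces a connected subgraph, and every pair is joined by at least one edge of G. Contracting each set to a single vertex therefore yields K_{4} as a minor, and since treewidth is minor-monotone, tw(G) ≥ tw(K_{4}) = 3. The upper and lower bounds meet at 3, so that is the treewidth.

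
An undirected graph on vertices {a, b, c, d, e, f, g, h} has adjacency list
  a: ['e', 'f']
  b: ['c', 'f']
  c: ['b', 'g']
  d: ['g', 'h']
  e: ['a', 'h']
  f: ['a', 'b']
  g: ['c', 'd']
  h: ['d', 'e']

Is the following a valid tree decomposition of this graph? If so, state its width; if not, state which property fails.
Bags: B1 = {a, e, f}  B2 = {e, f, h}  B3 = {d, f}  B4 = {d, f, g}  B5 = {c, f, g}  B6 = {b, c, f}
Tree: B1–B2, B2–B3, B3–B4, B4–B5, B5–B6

No — edge (h,d) lies in no bag.

A tree decomposition must satisfy three properties: every vertex lies in some bag; for every edge, both endpoints lie together in some bag; and for every vertex, the bags containing it form a connected subtree. Here edge (h,d) lies in no bag, so the decomposition is invalid.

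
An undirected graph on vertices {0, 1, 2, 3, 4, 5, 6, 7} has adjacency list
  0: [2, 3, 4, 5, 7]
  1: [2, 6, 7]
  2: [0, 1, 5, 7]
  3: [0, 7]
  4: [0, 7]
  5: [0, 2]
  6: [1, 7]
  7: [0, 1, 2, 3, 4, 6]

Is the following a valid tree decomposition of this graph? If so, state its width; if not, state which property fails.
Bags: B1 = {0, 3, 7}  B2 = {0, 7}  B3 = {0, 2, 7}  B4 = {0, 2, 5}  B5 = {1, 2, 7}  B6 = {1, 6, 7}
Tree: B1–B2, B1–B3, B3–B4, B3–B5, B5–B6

A tree decomposition must satisfy three properties: every vertex lies in some bag; for every edge, both endpoints lie together in some bag; and for every vertex, the bags containing it form a connected subtree. Here vertex 4 appears in no bag, so the decomposition is invalid.

No — vertex 4 appears in no bag.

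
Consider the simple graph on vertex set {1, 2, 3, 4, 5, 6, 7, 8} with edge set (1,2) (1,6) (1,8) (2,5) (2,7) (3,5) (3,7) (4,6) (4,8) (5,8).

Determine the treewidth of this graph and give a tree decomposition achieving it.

The largest bag has 3 vertices, giving width 2; this decomposition certifies tw(G) ≤ 2. The edges 3–7–2–5–3 form a cycle, so G is not a tree and its treewidth is at least 2. Therefore the treewidth is 2.

Treewidth 2.
One optimal decomposition is:
Bags: B1 = {3, 5, 7}  B2 = {2, 5, 7}  B3 = {2, 5, 8}  B4 = {1, 2, 8}  B5 = {1, 4, 8}  B6 = {1, 4, 6}
Tree: B1–B2, B2–B3, B3–B4, B4–B5, B5–B6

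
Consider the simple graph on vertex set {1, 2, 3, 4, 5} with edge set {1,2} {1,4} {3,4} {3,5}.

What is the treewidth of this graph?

1

A width-1 tree decomposition is:
Bags: B1 = {1, 2}  B2 = {1, 4}  B3 = {3, 4}  B4 = {3, 5}
Tree: B1–B2, B2–B3, B3–B4
The largest bag has 2 vertices, giving width 1; this decomposition certifies tw(G) ≤ 1. Since G has at least one edge (e.g. 2–1), it is not an edgeless graph, so tw(G) ≥ 1. Therefore the treewidth is 1.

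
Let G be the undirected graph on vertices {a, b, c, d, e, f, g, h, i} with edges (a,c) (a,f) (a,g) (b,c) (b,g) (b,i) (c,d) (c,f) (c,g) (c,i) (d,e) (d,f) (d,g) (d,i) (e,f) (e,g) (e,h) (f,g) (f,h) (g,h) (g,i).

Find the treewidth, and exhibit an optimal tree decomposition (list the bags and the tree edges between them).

Every bag has size at most 4, so the width is 4 − 1 = 3 and tw(G) ≤ 3. For the lower bound, the 4 vertices {d, e, f, g} are pairwise adjacent, and any tree decomposition puts a clique entirely inside one bag — forcing width ≥ 3. Hence tw(G) = 3 exactly.

Treewidth 3.
One such decomposition:
Bags: B1 = {c, d, g, i}  B2 = {c, d, f, g}  B3 = {a, c, f, g}  B4 = {d, e, f, g}  B5 = {e, f, g, h}  B6 = {b, c, g, i}
Tree: B1–B2, B2–B3, B2–B4, B4–B5, B1–B6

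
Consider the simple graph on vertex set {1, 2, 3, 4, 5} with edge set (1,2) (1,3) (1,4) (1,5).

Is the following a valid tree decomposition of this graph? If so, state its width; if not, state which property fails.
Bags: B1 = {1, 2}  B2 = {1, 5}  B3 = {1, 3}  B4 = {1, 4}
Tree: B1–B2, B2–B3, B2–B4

Vertex coverage: the bags together contain {1, 2, 3, 4, 5}, the full vertex set. Edge coverage: each edge of G has both endpoints in at least one bag. Running intersection: for every vertex, the bags containing it form a connected subtree. All three properties hold, so this is a valid tree decomposition of width max|bag| − 1 = 1, and hence tw(G) ≤ 1.

Yes; width 1.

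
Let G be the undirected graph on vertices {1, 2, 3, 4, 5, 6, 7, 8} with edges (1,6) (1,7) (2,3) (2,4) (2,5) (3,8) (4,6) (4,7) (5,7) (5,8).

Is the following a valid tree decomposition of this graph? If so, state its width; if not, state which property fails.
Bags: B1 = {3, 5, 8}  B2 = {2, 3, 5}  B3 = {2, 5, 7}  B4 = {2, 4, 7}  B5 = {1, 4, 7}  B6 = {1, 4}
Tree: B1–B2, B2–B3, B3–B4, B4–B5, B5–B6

No — vertex 6 appears in no bag.

A tree decomposition must satisfy three properties: every vertex lies in some bag; for every edge, both endpoints lie together in some bag; and for every vertex, the bags containing it form a connected subtree. Here vertex 6 appears in no bag, so the decomposition is invalid.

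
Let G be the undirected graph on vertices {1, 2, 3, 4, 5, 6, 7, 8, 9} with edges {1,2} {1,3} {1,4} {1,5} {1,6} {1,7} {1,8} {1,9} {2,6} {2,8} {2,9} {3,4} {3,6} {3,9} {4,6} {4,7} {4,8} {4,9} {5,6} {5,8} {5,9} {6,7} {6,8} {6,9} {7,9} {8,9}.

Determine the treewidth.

4

A width-4 tree decomposition is:
Bags: B1 = {1, 3, 4, 6, 9}  B2 = {1, 4, 6, 7, 9}  B3 = {1, 4, 6, 8, 9}  B4 = {1, 5, 6, 8, 9}  B5 = {1, 2, 6, 8, 9}
Tree: B1–B2, B2–B3, B3–B4, B4–B5
Every bag has size at most 5, so the width is 5 − 1 = 4 and tw(G) ≤ 4. On the other hand G contains the 5-clique {1, 2, 6, 8, 9}. A clique must lie in a single bag of any decomposition, so no decomposition can have width below 4. Combining the bounds, tw(G) = 4.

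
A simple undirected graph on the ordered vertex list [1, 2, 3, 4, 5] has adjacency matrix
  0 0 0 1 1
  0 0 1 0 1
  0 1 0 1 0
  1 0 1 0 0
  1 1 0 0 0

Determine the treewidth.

A width-2 tree decomposition is:
Bags: B1 = {1, 2, 5}  B2 = {1, 2, 3}  B3 = {1, 3, 4}
Tree: B1–B2, B2–B3
Every bag has size at most 3, so the width is 3 − 1 = 2 and tw(G) ≤ 2. For the lower bound, G contains the cycle 1–5–2–3–4–1, so G is not a forest; only forests have treewidth ≤ 1, hence tw(G) ≥ 2. The upper and lower bounds meet at 2, so that is the treewidth.

2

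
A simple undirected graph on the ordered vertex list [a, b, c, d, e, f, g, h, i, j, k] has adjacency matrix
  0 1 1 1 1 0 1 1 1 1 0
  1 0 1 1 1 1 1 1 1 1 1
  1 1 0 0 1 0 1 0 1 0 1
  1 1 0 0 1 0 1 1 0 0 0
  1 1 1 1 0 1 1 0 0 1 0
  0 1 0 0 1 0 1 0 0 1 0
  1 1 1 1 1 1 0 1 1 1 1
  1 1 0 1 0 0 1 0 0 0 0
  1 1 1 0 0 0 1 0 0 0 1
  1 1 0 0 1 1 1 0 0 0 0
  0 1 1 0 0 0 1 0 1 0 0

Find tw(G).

A width-4 tree decomposition is:
Bags: B1 = {a, b, c, e, g}  B2 = {a, b, e, g, j}  B3 = {a, b, c, g, i}  B4 = {b, c, g, i, k}  B5 = {b, e, f, g, j}  B6 = {a, b, d, e, g}  B7 = {a, b, d, g, h}
Tree: B1–B2, B1–B3, B3–B4, B2–B5, B1–B6, B6–B7
Every bag has size at most 5, so the width is 5 − 1 = 4 and tw(G) ≤ 4. For the lower bound, the 5 vertices {a, b, d, e, g} are pairwise adjacent, and any tree decomposition puts a clique entirely inside one bag — forcing width ≥ 4. Therefore the treewidth is 4.

4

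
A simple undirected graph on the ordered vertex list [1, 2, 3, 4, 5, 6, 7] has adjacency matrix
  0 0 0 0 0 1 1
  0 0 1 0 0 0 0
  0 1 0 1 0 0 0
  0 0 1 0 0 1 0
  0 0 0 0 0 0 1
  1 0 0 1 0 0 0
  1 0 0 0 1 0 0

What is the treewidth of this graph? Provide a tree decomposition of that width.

Every bag has size at most 2, so the width is 2 − 1 = 1 and tw(G) ≤ 1. Any graph with an edge has treewidth ≥ 1, and G has the edge 2–3. Hence tw(G) = 1 exactly.

Treewidth 1.
One such decomposition:
Bags: B1 = {2, 3}  B2 = {3, 4}  B3 = {4, 6}  B4 = {1, 6}  B5 = {1, 7}  B6 = {5, 7}
Tree: B1–B2, B2–B3, B3–B4, B4–B5, B5–B6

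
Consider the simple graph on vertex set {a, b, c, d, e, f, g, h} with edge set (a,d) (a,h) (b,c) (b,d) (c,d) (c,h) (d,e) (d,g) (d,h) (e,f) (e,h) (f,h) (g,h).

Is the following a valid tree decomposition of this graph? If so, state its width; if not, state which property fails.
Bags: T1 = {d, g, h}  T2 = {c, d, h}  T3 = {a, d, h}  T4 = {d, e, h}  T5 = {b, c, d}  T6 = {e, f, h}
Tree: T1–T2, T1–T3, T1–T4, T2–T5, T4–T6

Yes; width 2.

Every vertex of G appears in some bag (union = {a, b, c, d, e, f, g, h}); every edge is covered by a bag; and for each vertex v the set of bags containing v is connected in the bag tree. The decomposition is therefore valid. The largest bag has 3 vertices, so the width is 2.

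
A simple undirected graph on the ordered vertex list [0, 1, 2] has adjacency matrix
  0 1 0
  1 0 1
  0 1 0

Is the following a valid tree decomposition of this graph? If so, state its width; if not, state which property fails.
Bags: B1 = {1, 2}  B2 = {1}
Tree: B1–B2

A tree decomposition must satisfy three properties: every vertex lies in some bag; for every edge, both endpoints lie together in some bag; and for every vertex, the bags containing it form a connected subtree. Here vertex 0 appears in no bag, so the decomposition is invalid.

No — vertex 0 appears in no bag.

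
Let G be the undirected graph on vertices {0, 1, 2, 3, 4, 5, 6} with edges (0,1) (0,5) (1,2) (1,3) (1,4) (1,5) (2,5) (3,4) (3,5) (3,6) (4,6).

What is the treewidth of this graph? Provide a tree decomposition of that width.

Every bag has size at most 3, so the width is 3 − 1 = 2 and tw(G) ≤ 2. For the lower bound, the 3 vertices {1, 3, 4} are pairwise adjacent, and any tree decomposition puts a clique entirely inside one bag — forcing width ≥ 2. Therefore the treewidth is 2.

Treewidth 2.
Bags: B1 = {1, 3, 4}  B2 = {3, 4, 6}  B3 = {1, 3, 5}  B4 = {1, 2, 5}  B5 = {0, 1, 5}
Tree: B1–B2, B1–B3, B3–B4, B3–B5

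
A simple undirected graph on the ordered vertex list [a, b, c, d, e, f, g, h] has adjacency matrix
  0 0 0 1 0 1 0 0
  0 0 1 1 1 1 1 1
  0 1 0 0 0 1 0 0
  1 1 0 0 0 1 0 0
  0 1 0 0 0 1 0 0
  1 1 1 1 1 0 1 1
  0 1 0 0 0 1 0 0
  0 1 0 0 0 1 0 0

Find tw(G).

A width-2 tree decomposition is:
Bags: B1 = {b, d, f}  B2 = {b, c, f}  B3 = {b, f, h}  B4 = {a, d, f}  B5 = {b, f, g}  B6 = {b, e, f}
Tree: B1–B2, B1–B3, B1–B4, B2–B5, B5–B6
Every bag has size at most 3, so the width is 3 − 1 = 2 and tw(G) ≤ 2. On the other hand G contains the 3-clique {a, d, f}. A clique must lie in a single bag of any decomposition, so no decomposition can have width below 2. The upper and lower bounds meet at 2, so that is the treewidth.

2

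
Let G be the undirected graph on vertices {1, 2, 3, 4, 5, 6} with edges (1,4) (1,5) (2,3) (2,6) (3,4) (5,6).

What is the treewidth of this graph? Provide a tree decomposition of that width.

Each bag holds 3 vertices, so the decomposition has width 2, which upper-bounds the treewidth. For the lower bound, G contains the cycle 2–3–4–1–5–6–2, so G is not a forest; only forests have treewidth ≤ 1, hence tw(G) ≥ 2. Hence tw(G) = 2 exactly.

Treewidth 2.
One such decomposition:
Bags: B1 = {2, 3, 4}  B2 = {1, 2, 4}  B3 = {1, 2, 5}  B4 = {2, 5, 6}
Tree: B1–B2, B2–B3, B3–B4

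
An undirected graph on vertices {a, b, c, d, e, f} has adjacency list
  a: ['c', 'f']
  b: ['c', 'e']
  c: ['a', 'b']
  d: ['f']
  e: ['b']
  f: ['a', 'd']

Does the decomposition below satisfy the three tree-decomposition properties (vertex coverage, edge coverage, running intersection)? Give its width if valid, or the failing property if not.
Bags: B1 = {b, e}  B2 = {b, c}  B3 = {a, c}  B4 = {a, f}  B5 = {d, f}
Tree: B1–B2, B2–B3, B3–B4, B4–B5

Every vertex of G appears in some bag (union = {a, b, c, d, e, f}); every edge is covered by a bag; and for each vertex v the set of bags containing v is connected in the bag tree. The decomposition is therefore valid. The largest bag has 2 vertices, so the width is 1.

Yes; width 1.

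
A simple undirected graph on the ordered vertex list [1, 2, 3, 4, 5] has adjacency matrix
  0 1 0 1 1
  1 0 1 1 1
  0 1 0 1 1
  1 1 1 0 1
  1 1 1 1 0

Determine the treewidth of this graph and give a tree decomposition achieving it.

Treewidth 3.
One such decomposition:
Bags: B1 = {2, 3, 4, 5}  B2 = {1, 2, 4, 5}
Tree: B1–B2

Each bag holds 4 vertices, so the decomposition has width 3, which upper-bounds the treewidth. On the other hand G contains the 4-clique {1, 2, 4, 5}. A clique must lie in a single bag of any decomposition, so no decomposition can have width below 3. Combining the bounds, tw(G) = 3.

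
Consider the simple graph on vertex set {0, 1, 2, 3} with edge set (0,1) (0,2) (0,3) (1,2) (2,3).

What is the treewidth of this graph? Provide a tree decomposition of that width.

Each bag holds 3 vertices, so the decomposition has width 2, which upper-bounds the treewidth. For the lower bound, the 3 vertices {0, 1, 2} are pairwise adjacent, and any tree decomposition puts a clique entirely inside one bag — forcing width ≥ 2. Combining the bounds, tw(G) = 2.

Treewidth 2.
One optimal decomposition is:
Bags: B1 = {0, 2, 3}  B2 = {0, 1, 2}
Tree: B1–B2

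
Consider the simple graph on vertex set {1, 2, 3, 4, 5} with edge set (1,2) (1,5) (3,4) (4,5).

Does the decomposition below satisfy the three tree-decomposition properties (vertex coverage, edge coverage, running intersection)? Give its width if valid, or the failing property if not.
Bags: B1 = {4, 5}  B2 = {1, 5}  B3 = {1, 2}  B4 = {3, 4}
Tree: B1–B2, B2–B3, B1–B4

Yes; width 1.

Every vertex of G appears in some bag (union = {1, 2, 3, 4, 5}); every edge is covered by a bag; and for each vertex v the set of bags containing v is connected in the bag tree. The decomposition is therefore valid. The largest bag has 2 vertices, so the width is 1.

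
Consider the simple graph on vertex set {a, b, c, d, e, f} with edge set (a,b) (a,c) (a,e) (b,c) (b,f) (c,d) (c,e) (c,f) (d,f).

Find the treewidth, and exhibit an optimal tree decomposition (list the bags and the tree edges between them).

Treewidth 2.
One such decomposition:
Bags: B1 = {a, b, c}  B2 = {b, c, f}  B3 = {a, c, e}  B4 = {c, d, f}
Tree: B1–B2, B1–B3, B2–B4

Each bag holds 3 vertices, so the decomposition has width 2, which upper-bounds the treewidth. Conversely, {a, c, e} is a clique of size 3, and the vertices of any clique must share a bag in every tree decomposition; so some bag has ≥ 3 vertices and tw(G) ≥ 2. Hence tw(G) = 2 exactly.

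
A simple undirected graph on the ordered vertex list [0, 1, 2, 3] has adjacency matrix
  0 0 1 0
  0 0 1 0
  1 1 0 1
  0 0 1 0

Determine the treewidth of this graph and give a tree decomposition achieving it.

Treewidth 1.
Bags: B1 = {0, 2}  B2 = {2, 3}  B3 = {1, 2}
Tree: B1–B2, B2–B3

The largest bag has 2 vertices, giving width 1; this decomposition certifies tw(G) ≤ 1. Any graph with an edge has treewidth ≥ 1, and G has the edge 0–2. Combining the bounds, tw(G) = 1.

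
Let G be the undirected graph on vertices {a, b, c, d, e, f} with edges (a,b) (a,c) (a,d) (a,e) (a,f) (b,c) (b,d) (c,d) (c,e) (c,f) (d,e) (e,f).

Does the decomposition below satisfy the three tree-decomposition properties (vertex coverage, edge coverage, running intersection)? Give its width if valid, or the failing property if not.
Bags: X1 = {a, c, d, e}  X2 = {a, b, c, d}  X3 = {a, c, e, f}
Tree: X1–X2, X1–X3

Yes; width 3.

Every vertex of G appears in some bag (union = {a, b, c, d, e, f}); every edge is covered by a bag; and for each vertex v the set of bags containing v is connected in the bag tree. The decomposition is therefore valid. The largest bag has 4 vertices, so the width is 3.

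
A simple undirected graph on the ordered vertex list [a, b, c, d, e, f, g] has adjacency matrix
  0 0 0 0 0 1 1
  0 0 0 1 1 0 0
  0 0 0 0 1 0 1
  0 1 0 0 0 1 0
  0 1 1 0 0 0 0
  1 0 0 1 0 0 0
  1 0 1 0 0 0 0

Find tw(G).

2

A width-2 tree decomposition is:
Bags: B1 = {b, c, e}  B2 = {b, c, g}  B3 = {a, b, g}  B4 = {a, b, f}  B5 = {b, d, f}
Tree: B1–B2, B2–B3, B3–B4, B4–B5
The largest bag has 3 vertices, giving width 2; this decomposition certifies tw(G) ≤ 2. The edges b–e–c–g–a–f–d–b form a cycle, so G is not a tree and its treewidth is at least 2. Therefore the treewidth is 2.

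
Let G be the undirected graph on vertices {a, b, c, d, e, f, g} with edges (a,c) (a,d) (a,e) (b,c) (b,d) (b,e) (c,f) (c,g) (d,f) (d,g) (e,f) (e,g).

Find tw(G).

3

A width-3 tree decomposition is:
Bags: B1 = {a, c, d, e}  B2 = {b, c, d, e}  B3 = {c, d, e, g}  B4 = {c, d, e, f}
Tree: B1–B2, B2–B3, B3–B4
Every bag has size at most 4, so the width is 4 − 1 = 3 and tw(G) ≤ 3. For the lower bound: the 4 vertex sets {a,c}, {b,d}, {e}, {g} are disjoint, each induces a connected subgraph, and every pair is joined by at least one edge of G. Contracting each set to a single vertex therefore yields K_{4} as a minor, and since treewidth is minor-monotone, tw(G) ≥ tw(K_{4}) = 3. Hence tw(G) = 3 exactly.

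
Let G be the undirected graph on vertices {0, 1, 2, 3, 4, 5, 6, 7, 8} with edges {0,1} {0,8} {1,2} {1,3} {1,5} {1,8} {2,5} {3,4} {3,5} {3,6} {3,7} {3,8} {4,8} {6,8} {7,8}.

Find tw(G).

2

A width-2 tree decomposition is:
Bags: B1 = {1, 3, 8}  B2 = {3, 6, 8}  B3 = {3, 7, 8}  B4 = {3, 4, 8}  B5 = {0, 1, 8}  B6 = {1, 3, 5}  B7 = {1, 2, 5}
Tree: B1–B2, B1–B3, B2–B4, B1–B5, B1–B6, B6–B7
Every bag has size at most 3, so the width is 3 − 1 = 2 and tw(G) ≤ 2. On the other hand G contains the 3-clique {0, 1, 8}. A clique must lie in a single bag of any decomposition, so no decomposition can have width below 2. Therefore the treewidth is 2.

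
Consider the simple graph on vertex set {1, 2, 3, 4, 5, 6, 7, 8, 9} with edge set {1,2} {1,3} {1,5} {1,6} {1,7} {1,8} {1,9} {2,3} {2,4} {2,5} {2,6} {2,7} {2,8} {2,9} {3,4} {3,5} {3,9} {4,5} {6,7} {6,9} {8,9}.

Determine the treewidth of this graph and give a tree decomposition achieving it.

Treewidth 3.
One optimal decomposition is:
Bags: B1 = {1, 2, 8, 9}  B2 = {1, 2, 3, 9}  B3 = {1, 2, 3, 5}  B4 = {2, 3, 4, 5}  B5 = {1, 2, 6, 9}  B6 = {1, 2, 6, 7}
Tree: B1–B2, B2–B3, B3–B4, B1–B5, B5–B6

Every bag has size at most 4, so the width is 4 − 1 = 3 and tw(G) ≤ 3. On the other hand G contains the 4-clique {1, 2, 8, 9}. A clique must lie in a single bag of any decomposition, so no decomposition can have width below 3. Therefore the treewidth is 3.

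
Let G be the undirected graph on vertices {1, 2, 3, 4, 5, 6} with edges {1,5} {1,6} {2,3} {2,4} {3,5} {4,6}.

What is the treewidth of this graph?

2

A width-2 tree decomposition is:
Bags: B1 = {2, 3, 5}  B2 = {1, 2, 5}  B3 = {1, 2, 6}  B4 = {2, 4, 6}
Tree: B1–B2, B2–B3, B3–B4
The largest bag has 3 vertices, giving width 2; this decomposition certifies tw(G) ≤ 2. For the lower bound, G contains the cycle 2–3–5–1–6–4–2, so G is not a forest; only forests have treewidth ≤ 1, hence tw(G) ≥ 2. The upper and lower bounds meet at 2, so that is the treewidth.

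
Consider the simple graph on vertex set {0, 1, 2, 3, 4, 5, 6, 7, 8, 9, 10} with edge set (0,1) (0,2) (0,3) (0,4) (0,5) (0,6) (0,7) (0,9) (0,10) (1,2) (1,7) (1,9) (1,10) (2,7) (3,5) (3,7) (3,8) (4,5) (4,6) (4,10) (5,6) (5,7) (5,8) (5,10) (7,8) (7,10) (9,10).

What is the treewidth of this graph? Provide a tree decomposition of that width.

Treewidth 3.
Bags: B1 = {0, 3, 5, 7}  B2 = {0, 5, 7, 10}  B3 = {0, 1, 7, 10}  B4 = {0, 1, 2, 7}  B5 = {0, 1, 9, 10}  B6 = {3, 5, 7, 8}  B7 = {0, 4, 5, 10}  B8 = {0, 4, 5, 6}
Tree: B1–B2, B2–B3, B3–B4, B3–B5, B1–B6, B2–B7, B7–B8

Every bag has size at most 4, so the width is 4 − 1 = 3 and tw(G) ≤ 3. On the other hand G contains the 4-clique {0, 1, 2, 7}. A clique must lie in a single bag of any decomposition, so no decomposition can have width below 3. Hence tw(G) = 3 exactly.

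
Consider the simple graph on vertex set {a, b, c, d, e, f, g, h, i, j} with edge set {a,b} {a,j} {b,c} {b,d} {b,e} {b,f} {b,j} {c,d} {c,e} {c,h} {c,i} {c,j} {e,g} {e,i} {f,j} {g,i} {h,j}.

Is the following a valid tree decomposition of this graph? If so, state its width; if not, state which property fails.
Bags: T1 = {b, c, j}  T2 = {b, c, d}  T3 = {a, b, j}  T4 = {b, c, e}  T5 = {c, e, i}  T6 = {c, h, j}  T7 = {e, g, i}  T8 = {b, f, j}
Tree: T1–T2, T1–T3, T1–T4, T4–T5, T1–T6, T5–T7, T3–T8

Yes; width 2.

Every vertex of G appears in some bag (union = {a, b, c, d, e, f, g, h, i, j}); every edge is covered by a bag; and for each vertex v the set of bags containing v is connected in the bag tree. The decomposition is therefore valid. The largest bag has 3 vertices, so the width is 2.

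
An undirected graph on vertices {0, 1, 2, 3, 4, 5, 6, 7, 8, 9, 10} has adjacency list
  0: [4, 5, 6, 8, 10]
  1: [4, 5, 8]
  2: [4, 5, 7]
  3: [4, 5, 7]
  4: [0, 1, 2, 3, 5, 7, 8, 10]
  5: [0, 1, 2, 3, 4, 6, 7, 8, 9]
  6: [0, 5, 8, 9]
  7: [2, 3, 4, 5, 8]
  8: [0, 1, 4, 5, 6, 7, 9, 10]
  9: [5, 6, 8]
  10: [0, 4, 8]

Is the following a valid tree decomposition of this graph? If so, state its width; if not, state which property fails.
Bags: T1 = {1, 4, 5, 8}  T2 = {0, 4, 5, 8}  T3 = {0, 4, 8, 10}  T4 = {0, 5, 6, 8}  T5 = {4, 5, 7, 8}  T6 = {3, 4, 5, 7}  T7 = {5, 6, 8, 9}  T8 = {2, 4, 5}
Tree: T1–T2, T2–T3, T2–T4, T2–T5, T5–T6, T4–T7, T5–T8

A tree decomposition must satisfy three properties: every vertex lies in some bag; for every edge, both endpoints lie together in some bag; and for every vertex, the bags containing it form a connected subtree. Here edge (7,2) lies in no bag, so the decomposition is invalid.

No — edge (7,2) lies in no bag.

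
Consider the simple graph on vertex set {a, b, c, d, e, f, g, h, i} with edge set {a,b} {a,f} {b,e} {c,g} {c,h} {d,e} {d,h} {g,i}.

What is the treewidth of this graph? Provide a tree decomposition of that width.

Treewidth 1.
One optimal decomposition is:
Bags: B1 = {g, i}  B2 = {c, g}  B3 = {c, h}  B4 = {d, h}  B5 = {d, e}  B6 = {b, e}  B7 = {a, b}  B8 = {a, f}
Tree: B1–B2, B2–B3, B3–B4, B4–B5, B5–B6, B6–B7, B7–B8

Every bag has size at most 2, so the width is 2 − 1 = 1 and tw(G) ≤ 1. Any graph with an edge has treewidth ≥ 1, and G has the edge i–g. Combining the bounds, tw(G) = 1.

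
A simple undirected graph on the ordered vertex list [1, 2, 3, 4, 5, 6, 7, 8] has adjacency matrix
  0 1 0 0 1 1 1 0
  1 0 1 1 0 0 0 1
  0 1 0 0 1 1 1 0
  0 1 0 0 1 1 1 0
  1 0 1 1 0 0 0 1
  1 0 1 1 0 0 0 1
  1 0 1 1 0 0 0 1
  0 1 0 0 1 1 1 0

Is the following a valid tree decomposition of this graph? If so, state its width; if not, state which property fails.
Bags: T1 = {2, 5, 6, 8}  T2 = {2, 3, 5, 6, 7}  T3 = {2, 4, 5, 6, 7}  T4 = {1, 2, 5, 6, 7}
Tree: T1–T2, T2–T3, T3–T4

A tree decomposition must satisfy three properties: every vertex lies in some bag; for every edge, both endpoints lie together in some bag; and for every vertex, the bags containing it form a connected subtree. Here edge (7,8) lies in no bag, so the decomposition is invalid.

No — edge (7,8) lies in no bag.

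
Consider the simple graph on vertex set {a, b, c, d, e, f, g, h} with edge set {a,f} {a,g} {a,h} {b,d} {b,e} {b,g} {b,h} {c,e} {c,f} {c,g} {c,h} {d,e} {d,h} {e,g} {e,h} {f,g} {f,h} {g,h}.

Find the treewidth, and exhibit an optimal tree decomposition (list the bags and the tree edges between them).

Treewidth 3.
One such decomposition:
Bags: B1 = {b, e, g, h}  B2 = {b, d, e, h}  B3 = {c, e, g, h}  B4 = {c, f, g, h}  B5 = {a, f, g, h}
Tree: B1–B2, B1–B3, B3–B4, B4–B5

Every bag has size at most 4, so the width is 4 − 1 = 3 and tw(G) ≤ 3. For the lower bound, the 4 vertices {b, d, e, h} are pairwise adjacent, and any tree decomposition puts a clique entirely inside one bag — forcing width ≥ 3. The upper and lower bounds meet at 3, so that is the treewidth.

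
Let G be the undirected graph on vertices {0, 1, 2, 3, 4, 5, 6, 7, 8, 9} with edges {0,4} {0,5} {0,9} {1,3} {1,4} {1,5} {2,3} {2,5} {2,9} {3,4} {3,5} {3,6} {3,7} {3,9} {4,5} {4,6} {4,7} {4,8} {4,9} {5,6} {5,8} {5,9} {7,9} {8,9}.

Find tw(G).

A width-3 tree decomposition is:
Bags: B1 = {2, 3, 5, 9}  B2 = {3, 4, 5, 9}  B3 = {3, 4, 5, 6}  B4 = {4, 5, 8, 9}  B5 = {1, 3, 4, 5}  B6 = {0, 4, 5, 9}  B7 = {3, 4, 7, 9}
Tree: B1–B2, B2–B3, B2–B4, B3–B5, B4–B6, B2–B7
Every bag has size at most 4, so the width is 4 − 1 = 3 and tw(G) ≤ 3. Conversely, {2, 3, 5, 9} is a clique of size 4, and the vertices of any clique must share a bag in every tree decomposition; so some bag has ≥ 4 vertices and tw(G) ≥ 3. Therefore the treewidth is 3.

3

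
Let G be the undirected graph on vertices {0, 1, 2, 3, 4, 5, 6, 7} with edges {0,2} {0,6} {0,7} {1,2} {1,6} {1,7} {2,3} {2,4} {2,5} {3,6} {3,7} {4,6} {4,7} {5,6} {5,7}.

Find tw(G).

3

A width-3 tree decomposition is:
Bags: B1 = {0, 2, 6, 7}  B2 = {2, 5, 6, 7}  B3 = {2, 4, 6, 7}  B4 = {2, 3, 6, 7}  B5 = {1, 2, 6, 7}
Tree: B1–B2, B2–B3, B3–B4, B4–B5
The largest bag has 4 vertices, giving width 3; this decomposition certifies tw(G) ≤ 3. For the lower bound: the 4 vertex sets {0,7}, {2,5}, {6}, {4} are disjoint, each induces a connected subgraph, and every pair is joined by at least one edge of G. Contracting each set to a single vertex therefore yields K_{4} as a minor, and since treewidth is minor-monotone, tw(G) ≥ tw(K_{4}) = 3. The upper and lower bounds meet at 3, so that is the treewidth.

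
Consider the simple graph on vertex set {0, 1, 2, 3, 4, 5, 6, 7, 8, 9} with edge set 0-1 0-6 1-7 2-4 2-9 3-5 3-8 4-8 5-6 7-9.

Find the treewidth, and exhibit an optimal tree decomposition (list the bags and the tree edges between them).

The largest bag has 3 vertices, giving width 2; this decomposition certifies tw(G) ≤ 2. For the lower bound, G contains the cycle 7–9–2–4–8–3–5–6–0–1–7, so G is not a forest; only forests have treewidth ≤ 1, hence tw(G) ≥ 2. Combining the bounds, tw(G) = 2.

Treewidth 2.
One such decomposition:
Bags: B1 = {2, 7, 9}  B2 = {2, 4, 7}  B3 = {4, 7, 8}  B4 = {3, 7, 8}  B5 = {3, 5, 7}  B6 = {5, 6, 7}  B7 = {0, 6, 7}  B8 = {0, 1, 7}
Tree: B1–B2, B2–B3, B3–B4, B4–B5, B5–B6, B6–B7, B7–B8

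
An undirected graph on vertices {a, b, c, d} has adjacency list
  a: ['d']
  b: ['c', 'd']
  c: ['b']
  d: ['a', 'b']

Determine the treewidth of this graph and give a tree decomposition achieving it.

Treewidth 1.
One such decomposition:
Bags: B1 = {a, d}  B2 = {b, d}  B3 = {b, c}
Tree: B1–B2, B2–B3

The largest bag has 2 vertices, giving width 1; this decomposition certifies tw(G) ≤ 1. Since G has at least one edge (e.g. a–d), it is not an edgeless graph, so tw(G) ≥ 1. The upper and lower bounds meet at 1, so that is the treewidth.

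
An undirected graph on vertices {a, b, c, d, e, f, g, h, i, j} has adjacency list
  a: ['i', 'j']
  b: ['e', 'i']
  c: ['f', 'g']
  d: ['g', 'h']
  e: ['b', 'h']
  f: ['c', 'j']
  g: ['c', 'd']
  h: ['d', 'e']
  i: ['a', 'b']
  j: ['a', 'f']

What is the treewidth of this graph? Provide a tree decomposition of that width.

Treewidth 2.
One optimal decomposition is:
Bags: B1 = {d, e, h}  B2 = {d, e, g}  B3 = {c, e, g}  B4 = {c, e, f}  B5 = {e, f, j}  B6 = {a, e, j}  B7 = {a, e, i}  B8 = {b, e, i}
Tree: B1–B2, B2–B3, B3–B4, B4–B5, B5–B6, B6–B7, B7–B8

Every bag has size at most 3, so the width is 3 − 1 = 2 and tw(G) ≤ 2. Since e–h–d–g–c–f–j–a–i–b–e is a cycle in G, G is not acyclic. Forests are exactly the graphs of treewidth ≤ 1, so tw(G) ≥ 2. Combining the bounds, tw(G) = 2.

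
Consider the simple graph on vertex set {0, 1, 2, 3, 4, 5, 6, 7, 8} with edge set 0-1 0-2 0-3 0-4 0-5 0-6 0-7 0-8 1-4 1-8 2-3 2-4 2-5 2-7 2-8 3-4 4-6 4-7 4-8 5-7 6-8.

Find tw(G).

3

A width-3 tree decomposition is:
Bags: B1 = {0, 2, 4, 8}  B2 = {0, 4, 6, 8}  B3 = {0, 1, 4, 8}  B4 = {0, 2, 3, 4}  B5 = {0, 2, 4, 7}  B6 = {0, 2, 5, 7}
Tree: B1–B2, B2–B3, B1–B4, B4–B5, B5–B6
The largest bag has 4 vertices, giving width 3; this decomposition certifies tw(G) ≤ 3. Conversely, {0, 1, 4, 8} is a clique of size 4, and the vertices of any clique must share a bag in every tree decomposition; so some bag has ≥ 4 vertices and tw(G) ≥ 3. Combining the bounds, tw(G) = 3.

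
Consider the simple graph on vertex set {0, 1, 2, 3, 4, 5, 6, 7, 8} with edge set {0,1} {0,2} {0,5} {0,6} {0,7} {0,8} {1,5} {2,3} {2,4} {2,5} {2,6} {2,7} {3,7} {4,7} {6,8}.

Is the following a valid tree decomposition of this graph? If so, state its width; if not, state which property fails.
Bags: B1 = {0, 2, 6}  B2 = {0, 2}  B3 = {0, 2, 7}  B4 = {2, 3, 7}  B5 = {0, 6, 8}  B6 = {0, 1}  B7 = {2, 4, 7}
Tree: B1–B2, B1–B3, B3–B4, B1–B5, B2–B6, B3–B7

A tree decomposition must satisfy three properties: every vertex lies in some bag; for every edge, both endpoints lie together in some bag; and for every vertex, the bags containing it form a connected subtree. Here vertex 5 appears in no bag, so the decomposition is invalid.

No — vertex 5 appears in no bag.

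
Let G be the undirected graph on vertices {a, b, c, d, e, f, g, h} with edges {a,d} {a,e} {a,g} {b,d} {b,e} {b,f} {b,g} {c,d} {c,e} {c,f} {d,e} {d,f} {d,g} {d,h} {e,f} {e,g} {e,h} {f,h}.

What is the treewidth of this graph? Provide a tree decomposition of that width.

Treewidth 3.
One optimal decomposition is:
Bags: B1 = {b, d, e, f}  B2 = {b, d, e, g}  B3 = {c, d, e, f}  B4 = {a, d, e, g}  B5 = {d, e, f, h}
Tree: B1–B2, B1–B3, B2–B4, B3–B5

Every bag has size at most 4, so the width is 4 − 1 = 3 and tw(G) ≤ 3. On the other hand G contains the 4-clique {a, d, e, g}. A clique must lie in a single bag of any decomposition, so no decomposition can have width below 3. Hence tw(G) = 3 exactly.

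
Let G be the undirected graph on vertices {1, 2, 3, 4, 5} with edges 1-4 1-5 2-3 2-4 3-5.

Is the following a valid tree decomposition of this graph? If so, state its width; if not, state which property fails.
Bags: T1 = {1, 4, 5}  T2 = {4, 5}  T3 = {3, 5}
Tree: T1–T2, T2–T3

A tree decomposition must satisfy three properties: every vertex lies in some bag; for every edge, both endpoints lie together in some bag; and for every vertex, the bags containing it form a connected subtree. Here vertex 2 appears in no bag, so the decomposition is invalid.

No — vertex 2 appears in no bag.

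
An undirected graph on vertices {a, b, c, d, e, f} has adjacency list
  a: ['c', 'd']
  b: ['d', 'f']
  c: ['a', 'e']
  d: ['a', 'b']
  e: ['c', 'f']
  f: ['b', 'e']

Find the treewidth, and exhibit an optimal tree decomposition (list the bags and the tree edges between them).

Each bag holds 3 vertices, so the decomposition has width 2, which upper-bounds the treewidth. The edges e–c–a–d–b–f–e form a cycle, so G is not a tree and its treewidth is at least 2. Combining the bounds, tw(G) = 2.

Treewidth 2.
One such decomposition:
Bags: B1 = {a, c, e}  B2 = {a, d, e}  B3 = {b, d, e}  B4 = {b, e, f}
Tree: B1–B2, B2–B3, B3–B4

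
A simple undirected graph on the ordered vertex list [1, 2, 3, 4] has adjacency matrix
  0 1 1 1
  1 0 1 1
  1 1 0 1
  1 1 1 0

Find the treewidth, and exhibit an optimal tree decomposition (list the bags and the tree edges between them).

A single bag containing all 4 vertices is trivially a valid decomposition of width 3. For the lower bound, the 4 vertices {1, 2, 3, 4} are pairwise adjacent, and any tree decomposition puts a clique entirely inside one bag — forcing width ≥ 3. The upper and lower bounds meet at 3, so that is the treewidth.

Treewidth 3.
One such decomposition:
Bags: B1 = {1, 2, 3, 4}
Tree: (single bag)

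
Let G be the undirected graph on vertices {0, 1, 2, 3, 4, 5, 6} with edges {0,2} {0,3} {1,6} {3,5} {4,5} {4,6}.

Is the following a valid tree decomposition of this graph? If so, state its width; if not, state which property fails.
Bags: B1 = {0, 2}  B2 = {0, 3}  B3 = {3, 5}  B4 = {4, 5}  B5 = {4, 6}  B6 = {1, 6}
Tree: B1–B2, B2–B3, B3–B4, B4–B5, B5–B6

Every vertex of G appears in some bag (union = {0, 1, 2, 3, 4, 5, 6}); every edge is covered by a bag; and for each vertex v the set of bags containing v is connected in the bag tree. The decomposition is therefore valid. The largest bag has 2 vertices, so the width is 1.

Yes; width 1.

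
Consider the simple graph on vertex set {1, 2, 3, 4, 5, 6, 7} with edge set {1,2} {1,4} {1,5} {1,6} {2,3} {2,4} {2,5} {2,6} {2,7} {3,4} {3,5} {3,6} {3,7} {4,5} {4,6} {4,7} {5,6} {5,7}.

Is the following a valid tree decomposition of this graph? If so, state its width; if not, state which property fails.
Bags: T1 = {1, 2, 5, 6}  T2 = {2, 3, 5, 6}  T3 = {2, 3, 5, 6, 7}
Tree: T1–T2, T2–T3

No — vertex 4 appears in no bag.

A tree decomposition must satisfy three properties: every vertex lies in some bag; for every edge, both endpoints lie together in some bag; and for every vertex, the bags containing it form a connected subtree. Here vertex 4 appears in no bag, so the decomposition is invalid.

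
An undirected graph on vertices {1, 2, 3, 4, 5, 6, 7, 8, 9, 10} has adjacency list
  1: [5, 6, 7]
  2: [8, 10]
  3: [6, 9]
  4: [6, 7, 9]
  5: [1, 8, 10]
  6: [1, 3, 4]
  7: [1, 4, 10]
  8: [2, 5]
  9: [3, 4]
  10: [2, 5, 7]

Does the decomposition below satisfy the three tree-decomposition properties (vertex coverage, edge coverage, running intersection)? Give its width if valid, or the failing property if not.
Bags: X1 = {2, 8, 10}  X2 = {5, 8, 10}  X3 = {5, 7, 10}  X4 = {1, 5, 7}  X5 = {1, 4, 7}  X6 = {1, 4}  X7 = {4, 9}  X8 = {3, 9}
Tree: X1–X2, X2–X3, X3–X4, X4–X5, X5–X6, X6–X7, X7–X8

No — vertex 6 appears in no bag.

A tree decomposition must satisfy three properties: every vertex lies in some bag; for every edge, both endpoints lie together in some bag; and for every vertex, the bags containing it form a connected subtree. Here vertex 6 appears in no bag, so the decomposition is invalid.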